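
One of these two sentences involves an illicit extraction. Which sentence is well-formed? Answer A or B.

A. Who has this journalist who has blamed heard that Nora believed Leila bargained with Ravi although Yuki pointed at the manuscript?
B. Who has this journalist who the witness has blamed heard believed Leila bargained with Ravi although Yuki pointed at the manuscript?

B

In A, the wh-phrase is extracted from inside a complex-NP island (relative clause) (introduced by "who"), which blocks movement.
In B, the extraction path crosses only that-complement boundaries, which are transparent.
So B is grammatical.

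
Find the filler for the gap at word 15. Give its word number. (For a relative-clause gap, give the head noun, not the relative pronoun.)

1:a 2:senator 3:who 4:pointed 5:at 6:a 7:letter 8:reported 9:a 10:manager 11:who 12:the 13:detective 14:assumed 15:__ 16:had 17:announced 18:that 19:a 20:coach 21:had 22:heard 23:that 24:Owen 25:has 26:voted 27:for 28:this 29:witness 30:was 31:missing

The gap at 15 is the subject of "announced", inside a relative clause.
The relative pronoun is "who" (word 11); it is bound by the head noun immediately before it.
Its filler is the head noun "manager", at word 10.

10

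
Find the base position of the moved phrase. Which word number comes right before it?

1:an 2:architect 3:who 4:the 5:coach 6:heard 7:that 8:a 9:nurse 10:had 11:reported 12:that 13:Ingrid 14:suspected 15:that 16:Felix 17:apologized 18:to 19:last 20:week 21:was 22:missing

The displaced element is "an architect" (word 2).
It is linked across 3 clause boundaries (that → that → that).
It functions as the object of the preposition "to" of "apologized", so the gap sits immediately after word 18 ("to").
Base order: The coach heard that a nurse had reported that Ingrid suspected that Felix apologized to an architect last week.

18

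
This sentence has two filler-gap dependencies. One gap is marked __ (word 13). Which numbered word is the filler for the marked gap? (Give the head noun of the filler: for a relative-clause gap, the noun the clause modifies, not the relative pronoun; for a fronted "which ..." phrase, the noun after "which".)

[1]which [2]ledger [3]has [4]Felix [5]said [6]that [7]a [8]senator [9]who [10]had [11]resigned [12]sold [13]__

The marked gap is the direct object of "sold".
Its filler is the fronted wh-phrase "which ledger", at word 2.
(The other dependency links word 8 to a gap after word 9.)

2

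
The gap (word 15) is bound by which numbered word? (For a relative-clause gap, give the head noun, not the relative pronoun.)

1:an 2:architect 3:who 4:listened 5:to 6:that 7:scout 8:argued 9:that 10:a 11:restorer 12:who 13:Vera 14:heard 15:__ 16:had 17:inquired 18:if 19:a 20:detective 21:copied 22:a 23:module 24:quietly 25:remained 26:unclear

The gap at 15 is the subject of "inquired", inside a relative clause.
The relative pronoun is "who" (word 12); it is bound by the head noun immediately before it.
Its filler is the head noun "restorer", at word 11.

11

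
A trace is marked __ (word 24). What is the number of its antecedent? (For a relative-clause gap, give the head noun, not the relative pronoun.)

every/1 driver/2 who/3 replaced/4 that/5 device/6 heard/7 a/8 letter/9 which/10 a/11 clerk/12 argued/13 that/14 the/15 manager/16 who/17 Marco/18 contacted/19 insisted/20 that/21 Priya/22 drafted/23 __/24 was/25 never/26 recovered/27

The gap at 24 is the object of "drafted", inside a relative clause.
The relative pronoun is "which" (word 10); it is bound by the head noun immediately before it.
Its filler is the head noun "letter", at word 9.

9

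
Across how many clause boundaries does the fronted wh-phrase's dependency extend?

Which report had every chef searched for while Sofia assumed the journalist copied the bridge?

"which report" originates inside the matrix clause — no clause boundary is crossed.

0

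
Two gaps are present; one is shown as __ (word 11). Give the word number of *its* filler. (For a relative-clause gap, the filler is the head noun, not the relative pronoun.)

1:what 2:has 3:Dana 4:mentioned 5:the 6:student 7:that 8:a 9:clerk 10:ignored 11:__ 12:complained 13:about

The marked gap is inside the relative clause, the direct object of "ignored".
Its filler is the head noun "student" (via "that"), at word 6.
(The other dependency links word 1 to a gap after word 13.)

6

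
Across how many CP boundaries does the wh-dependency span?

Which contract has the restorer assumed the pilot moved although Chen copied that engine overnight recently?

1

"which contract" is extracted from the object of "moved".
Boundaries crossed, outermost first: [Ø] — 1 in total.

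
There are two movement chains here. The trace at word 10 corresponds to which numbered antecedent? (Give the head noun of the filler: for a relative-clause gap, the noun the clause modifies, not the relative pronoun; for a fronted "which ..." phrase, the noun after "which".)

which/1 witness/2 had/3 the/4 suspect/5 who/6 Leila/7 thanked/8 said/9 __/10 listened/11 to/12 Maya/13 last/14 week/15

2

The marked gap is the subject of "listened".
Its filler is the fronted wh-phrase "which witness", at word 2.
(The other dependency links word 5 to a gap after word 8.)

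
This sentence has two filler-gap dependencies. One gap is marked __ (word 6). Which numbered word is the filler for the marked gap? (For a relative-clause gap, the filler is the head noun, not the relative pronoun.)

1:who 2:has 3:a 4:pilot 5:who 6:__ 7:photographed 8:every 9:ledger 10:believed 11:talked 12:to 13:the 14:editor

The marked gap is inside the relative clause, the subject of "photographed".
Its filler is the head noun "pilot" (via "who"), at word 4.
(The other dependency links word 1 to a gap after word 10.)

4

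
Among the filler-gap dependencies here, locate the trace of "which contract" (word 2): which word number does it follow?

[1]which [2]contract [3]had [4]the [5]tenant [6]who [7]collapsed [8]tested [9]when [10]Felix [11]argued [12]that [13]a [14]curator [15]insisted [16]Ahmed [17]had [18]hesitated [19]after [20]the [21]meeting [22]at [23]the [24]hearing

The displaced element is "which contract" (word 2).
It functions as the direct object of "tested", so the gap sits immediately after word 8 ("tested").
Base order: The tenant who collapsed had tested which contract when Felix argued that a curator insisted Ahmed had hesitated after the meeting at the hearing.

8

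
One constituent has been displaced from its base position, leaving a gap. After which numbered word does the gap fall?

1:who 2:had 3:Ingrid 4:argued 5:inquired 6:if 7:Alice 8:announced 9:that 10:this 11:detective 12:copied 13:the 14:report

The displaced element is "who" (word 1).
It is linked across 1 clause boundary (Ø).
It functions as the subject of "inquired", so the gap sits immediately after word 4 ("argued").
Base order: Ingrid had argued that who inquired if Alice announced that this detective copied the report.

4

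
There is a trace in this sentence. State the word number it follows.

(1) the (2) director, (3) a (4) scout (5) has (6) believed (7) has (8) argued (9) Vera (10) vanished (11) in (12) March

6

The displaced element is "the director" (word 2).
It is linked across 1 clause boundary (Ø).
It functions as the subject of "argued", so the gap sits immediately after word 6 ("believed").
Base order: A scout has believed that the director has argued Vera vanished in March.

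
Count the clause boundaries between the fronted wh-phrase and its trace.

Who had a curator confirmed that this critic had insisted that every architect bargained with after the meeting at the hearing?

"who" is extracted from the PP object of "bargained".
Boundaries crossed, outermost first: [that], [that] — 2 in total.

2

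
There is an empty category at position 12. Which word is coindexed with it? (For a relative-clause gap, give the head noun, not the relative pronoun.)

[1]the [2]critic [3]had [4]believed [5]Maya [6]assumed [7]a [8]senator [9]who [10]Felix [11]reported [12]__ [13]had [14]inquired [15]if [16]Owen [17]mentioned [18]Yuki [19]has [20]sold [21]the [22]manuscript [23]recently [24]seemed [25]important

8

The gap at 12 is the subject of "inquired", inside a relative clause.
The relative pronoun is "who" (word 9); it is bound by the head noun immediately before it.
Its filler is the head noun "senator", at word 8.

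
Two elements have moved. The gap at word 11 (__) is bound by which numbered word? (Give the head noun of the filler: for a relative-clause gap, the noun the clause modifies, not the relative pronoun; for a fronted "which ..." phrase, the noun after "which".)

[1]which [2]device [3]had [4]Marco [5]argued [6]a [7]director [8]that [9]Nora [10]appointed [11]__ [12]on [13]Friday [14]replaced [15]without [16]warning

7

The marked gap is inside the relative clause, the direct object of "appointed".
Its filler is the head noun "director" (via "that"), at word 7.
(The other dependency links word 2 to a gap after word 14.)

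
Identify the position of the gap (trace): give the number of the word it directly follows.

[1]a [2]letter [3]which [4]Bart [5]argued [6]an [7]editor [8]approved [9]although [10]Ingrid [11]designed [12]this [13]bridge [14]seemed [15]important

The displaced element is "a letter" (word 2).
It is linked across 1 clause boundary (Ø).
It functions as the direct object of "approved", so the gap sits immediately after word 8 ("approved").
Base order: Bart argued an editor approved a letter although Ingrid designed this bridge.

8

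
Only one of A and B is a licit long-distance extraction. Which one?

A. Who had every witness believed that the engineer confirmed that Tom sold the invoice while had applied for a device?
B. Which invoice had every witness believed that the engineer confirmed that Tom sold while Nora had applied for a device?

In A, the wh-phrase is extracted from inside an adjunct island (introduced by "while"), which blocks movement.
In B, the extraction path crosses only that-complement boundaries, which are transparent.
So B is grammatical.

B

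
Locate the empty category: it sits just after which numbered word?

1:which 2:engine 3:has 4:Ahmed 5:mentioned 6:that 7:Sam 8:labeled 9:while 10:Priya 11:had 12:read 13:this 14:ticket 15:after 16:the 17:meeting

8

The displaced element is "which engine" (word 2).
It is linked across 1 clause boundary (that).
It functions as the direct object of "labeled", so the gap sits immediately after word 8 ("labeled").
Base order: Ahmed has mentioned that Sam labeled which engine while Priya had read this ticket after the meeting.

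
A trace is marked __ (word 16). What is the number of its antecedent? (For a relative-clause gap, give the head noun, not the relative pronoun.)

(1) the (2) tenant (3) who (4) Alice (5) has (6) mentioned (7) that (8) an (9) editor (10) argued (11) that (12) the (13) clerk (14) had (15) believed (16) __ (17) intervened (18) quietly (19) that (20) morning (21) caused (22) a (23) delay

The gap at 16 is the subject of "intervened", inside a relative clause.
The relative pronoun is "who" (word 3); it is bound by the head noun immediately before it.
Its filler is the head noun "tenant", at word 2.

2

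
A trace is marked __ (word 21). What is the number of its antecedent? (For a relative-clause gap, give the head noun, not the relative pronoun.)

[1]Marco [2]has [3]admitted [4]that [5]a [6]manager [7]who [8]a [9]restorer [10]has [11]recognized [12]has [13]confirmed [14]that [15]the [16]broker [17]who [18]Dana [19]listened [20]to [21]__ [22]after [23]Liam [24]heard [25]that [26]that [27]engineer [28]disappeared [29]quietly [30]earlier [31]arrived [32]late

16

The gap at 21 is the prepositional object of "listened", inside a relative clause.
The relative pronoun is "who" (word 17); it is bound by the head noun immediately before it.
Its filler is the head noun "broker", at word 16.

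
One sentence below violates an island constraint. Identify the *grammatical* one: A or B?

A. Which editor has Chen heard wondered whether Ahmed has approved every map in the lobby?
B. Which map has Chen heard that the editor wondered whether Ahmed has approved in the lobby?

In B, the wh-phrase is extracted from inside a wh-island (introduced by "whether"), which blocks movement.
In A, the extraction path crosses only that-complement boundaries, which are transparent.
So A is grammatical.

A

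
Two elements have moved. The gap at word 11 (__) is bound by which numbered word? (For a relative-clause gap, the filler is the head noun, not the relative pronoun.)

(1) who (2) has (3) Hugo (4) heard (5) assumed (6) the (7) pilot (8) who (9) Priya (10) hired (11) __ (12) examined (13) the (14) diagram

7

The marked gap is inside the relative clause, the direct object of "hired".
Its filler is the head noun "pilot" (via "who"), at word 7.
(The other dependency links word 1 to a gap after word 4.)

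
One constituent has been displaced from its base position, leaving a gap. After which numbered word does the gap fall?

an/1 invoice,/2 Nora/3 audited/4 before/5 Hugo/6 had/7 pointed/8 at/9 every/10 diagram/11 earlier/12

4

The displaced element is "an invoice" (word 2).
It functions as the direct object of "audited", so the gap sits immediately after word 4 ("audited").
Base order: Nora audited an invoice before Hugo had pointed at every diagram earlier.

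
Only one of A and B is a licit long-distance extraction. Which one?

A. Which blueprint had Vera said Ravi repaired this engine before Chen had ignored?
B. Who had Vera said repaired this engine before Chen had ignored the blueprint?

In A, the wh-phrase is extracted from inside an adjunct island (introduced by "before"), which blocks movement.
In B, the extraction path crosses only that-complement boundaries, which are transparent.
So B is grammatical.

B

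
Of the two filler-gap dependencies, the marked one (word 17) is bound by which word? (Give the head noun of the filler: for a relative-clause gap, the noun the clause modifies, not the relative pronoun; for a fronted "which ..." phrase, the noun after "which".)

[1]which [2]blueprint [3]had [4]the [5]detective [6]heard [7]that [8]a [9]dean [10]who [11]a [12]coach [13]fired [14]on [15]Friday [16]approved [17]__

The marked gap is the direct object of "approved".
Its filler is the fronted wh-phrase "which blueprint", at word 2.
(The other dependency links word 9 to a gap after word 13.)

2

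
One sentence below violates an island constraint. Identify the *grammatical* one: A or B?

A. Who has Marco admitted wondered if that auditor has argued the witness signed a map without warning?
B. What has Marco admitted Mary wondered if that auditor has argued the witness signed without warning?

In B, the wh-phrase is extracted from inside a wh-island (introduced by "if"), which blocks movement.
In A, the extraction path crosses only that-complement boundaries, which are transparent.
So A is grammatical.

A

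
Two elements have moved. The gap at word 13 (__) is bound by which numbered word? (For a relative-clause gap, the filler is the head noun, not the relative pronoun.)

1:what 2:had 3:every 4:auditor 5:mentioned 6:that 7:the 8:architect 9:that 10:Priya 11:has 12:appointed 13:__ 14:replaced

The marked gap is inside the relative clause, the direct object of "appointed".
Its filler is the head noun "architect" (via "that"), at word 8.
(The other dependency links word 1 to a gap after word 14.)

8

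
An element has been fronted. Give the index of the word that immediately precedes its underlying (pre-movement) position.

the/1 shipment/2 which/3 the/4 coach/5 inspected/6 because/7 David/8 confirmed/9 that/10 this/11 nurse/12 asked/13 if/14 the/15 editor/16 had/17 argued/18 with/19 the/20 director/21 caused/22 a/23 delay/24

The displaced element is "the shipment" (word 2).
It functions as the direct object of "inspected", so the gap sits immediately after word 6 ("inspected").
Base order: The coach inspected the shipment because David confirmed that this nurse asked if the editor had argued with the director.

6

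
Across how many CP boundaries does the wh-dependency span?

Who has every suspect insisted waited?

1

"who" is extracted from the subject of "waited".
Boundaries crossed, outermost first: [Ø] — 1 in total.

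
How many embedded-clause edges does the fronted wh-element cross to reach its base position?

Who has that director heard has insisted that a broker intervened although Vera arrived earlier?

1

"who" is extracted from the subject of "insisted".
Boundaries crossed, outermost first: [Ø] — 1 in total.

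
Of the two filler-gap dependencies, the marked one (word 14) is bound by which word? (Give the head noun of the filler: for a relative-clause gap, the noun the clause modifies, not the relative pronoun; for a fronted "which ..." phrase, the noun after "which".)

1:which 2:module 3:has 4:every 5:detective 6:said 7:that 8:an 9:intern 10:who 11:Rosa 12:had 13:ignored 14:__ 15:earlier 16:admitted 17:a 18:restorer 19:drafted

The marked gap is inside the relative clause, the direct object of "ignored".
Its filler is the head noun "intern" (via "who"), at word 9.
(The other dependency links word 2 to a gap after word 19.)

9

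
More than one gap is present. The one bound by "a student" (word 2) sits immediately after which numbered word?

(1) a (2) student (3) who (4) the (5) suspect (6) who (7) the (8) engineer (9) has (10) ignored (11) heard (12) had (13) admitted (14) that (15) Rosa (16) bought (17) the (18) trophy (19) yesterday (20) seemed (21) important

The displaced element is "a student" (word 2).
It is linked across 1 clause boundary (Ø).
It functions as the subject of "admitted", so the gap sits immediately after word 11 ("heard").
Base order: The suspect who the engineer has ignored heard that a student had admitted that Rosa bought the trophy yesterday.

11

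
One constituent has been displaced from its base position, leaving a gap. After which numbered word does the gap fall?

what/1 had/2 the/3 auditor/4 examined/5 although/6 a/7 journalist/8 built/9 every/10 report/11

The displaced element is "what" (word 1).
It functions as the direct object of "examined", so the gap sits immediately after word 5 ("examined").
Base order: The auditor had examined what although a journalist built every report.

5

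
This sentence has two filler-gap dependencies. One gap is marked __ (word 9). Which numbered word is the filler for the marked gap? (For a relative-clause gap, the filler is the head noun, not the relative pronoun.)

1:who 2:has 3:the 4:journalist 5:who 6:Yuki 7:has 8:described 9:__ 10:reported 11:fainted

4

The marked gap is inside the relative clause, the direct object of "described".
Its filler is the head noun "journalist" (via "who"), at word 4.
(The other dependency links word 1 to a gap after word 10.)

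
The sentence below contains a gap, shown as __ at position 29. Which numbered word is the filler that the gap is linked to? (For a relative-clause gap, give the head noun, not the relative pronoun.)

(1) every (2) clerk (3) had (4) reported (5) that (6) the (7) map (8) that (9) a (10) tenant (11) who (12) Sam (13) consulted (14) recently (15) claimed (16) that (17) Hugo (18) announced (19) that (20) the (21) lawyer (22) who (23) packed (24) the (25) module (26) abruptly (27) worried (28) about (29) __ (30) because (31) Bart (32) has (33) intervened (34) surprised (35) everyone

The gap at 29 is the prepositional object of "worried", inside a relative clause.
The relative pronoun is "that" (word 8); it is bound by the head noun immediately before it.
Its filler is the head noun "map", at word 7.

7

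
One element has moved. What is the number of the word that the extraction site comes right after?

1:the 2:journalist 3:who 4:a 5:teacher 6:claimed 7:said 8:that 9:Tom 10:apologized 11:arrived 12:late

The displaced element is "the journalist" (word 2).
It is linked across 1 clause boundary (Ø).
It functions as the subject of "said", so the gap sits immediately after word 6 ("claimed").
Base order: A teacher claimed that the journalist said that Tom apologized.

6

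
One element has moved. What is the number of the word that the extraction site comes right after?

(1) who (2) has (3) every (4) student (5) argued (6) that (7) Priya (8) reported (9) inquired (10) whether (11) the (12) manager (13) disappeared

The displaced element is "who" (word 1).
It is linked across 2 clause boundaries (that → Ø).
It functions as the subject of "inquired", so the gap sits immediately after word 8 ("reported").
Base order: Every student has argued that Priya reported who inquired whether the manager disappeared.

8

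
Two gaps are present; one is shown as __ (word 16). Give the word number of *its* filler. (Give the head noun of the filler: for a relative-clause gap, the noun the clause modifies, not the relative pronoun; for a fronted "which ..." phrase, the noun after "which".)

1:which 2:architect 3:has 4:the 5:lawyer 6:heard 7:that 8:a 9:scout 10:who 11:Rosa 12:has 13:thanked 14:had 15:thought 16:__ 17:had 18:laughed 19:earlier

2

The marked gap is the subject of "laughed".
Its filler is the fronted wh-phrase "which architect", at word 2.
(The other dependency links word 9 to a gap after word 13.)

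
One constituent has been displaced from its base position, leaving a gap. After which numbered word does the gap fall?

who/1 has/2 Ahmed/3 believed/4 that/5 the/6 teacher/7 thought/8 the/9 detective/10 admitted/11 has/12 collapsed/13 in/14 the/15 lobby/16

11

The displaced element is "who" (word 1).
It is linked across 3 clause boundaries (that → Ø → Ø).
It functions as the subject of "collapsed", so the gap sits immediately after word 11 ("admitted").
Base order: Ahmed has believed that the teacher thought the detective admitted that who has collapsed in the lobby.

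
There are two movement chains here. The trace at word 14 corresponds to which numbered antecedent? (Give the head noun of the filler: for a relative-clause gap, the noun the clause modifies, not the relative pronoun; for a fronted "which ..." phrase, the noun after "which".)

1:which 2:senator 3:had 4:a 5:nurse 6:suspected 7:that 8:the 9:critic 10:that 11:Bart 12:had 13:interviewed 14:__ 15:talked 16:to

The marked gap is inside the relative clause, the direct object of "interviewed".
Its filler is the head noun "critic" (via "that"), at word 9.
(The other dependency links word 2 to a gap after word 16.)

9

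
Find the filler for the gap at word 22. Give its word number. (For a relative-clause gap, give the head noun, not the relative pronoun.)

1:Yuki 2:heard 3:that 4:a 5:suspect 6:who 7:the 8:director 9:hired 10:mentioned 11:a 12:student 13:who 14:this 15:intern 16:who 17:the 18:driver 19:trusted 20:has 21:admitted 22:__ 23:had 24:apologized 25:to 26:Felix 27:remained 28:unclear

12

The gap at 22 is the subject of "apologized", inside a relative clause.
The relative pronoun is "who" (word 13); it is bound by the head noun immediately before it.
Its filler is the head noun "student", at word 12.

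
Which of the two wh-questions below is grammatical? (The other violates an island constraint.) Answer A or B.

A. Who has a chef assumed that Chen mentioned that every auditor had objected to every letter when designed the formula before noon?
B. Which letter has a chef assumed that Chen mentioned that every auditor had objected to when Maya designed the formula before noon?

B

In A, the wh-phrase is extracted from inside an adjunct island (introduced by "when"), which blocks movement.
In B, the extraction path crosses only that-complement boundaries, which are transparent.
So B is grammatical.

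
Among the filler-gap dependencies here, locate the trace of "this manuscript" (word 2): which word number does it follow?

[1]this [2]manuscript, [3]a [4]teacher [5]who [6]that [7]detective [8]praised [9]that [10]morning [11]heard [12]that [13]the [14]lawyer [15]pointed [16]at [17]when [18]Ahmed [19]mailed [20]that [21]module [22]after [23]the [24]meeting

16

The displaced element is "this manuscript" (word 2).
It is linked across 1 clause boundary (that).
It functions as the object of the preposition "at" of "pointed", so the gap sits immediately after word 16 ("at").
Base order: A teacher who that detective praised that morning heard that the lawyer pointed at this manuscript when Ahmed mailed that module after the meeting.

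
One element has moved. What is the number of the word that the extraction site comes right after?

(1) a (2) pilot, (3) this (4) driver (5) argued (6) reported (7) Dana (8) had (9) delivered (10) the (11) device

The displaced element is "a pilot" (word 2).
It is linked across 1 clause boundary (Ø).
It functions as the subject of "reported", so the gap sits immediately after word 5 ("argued").
Base order: This driver argued that a pilot reported Dana had delivered the device.

5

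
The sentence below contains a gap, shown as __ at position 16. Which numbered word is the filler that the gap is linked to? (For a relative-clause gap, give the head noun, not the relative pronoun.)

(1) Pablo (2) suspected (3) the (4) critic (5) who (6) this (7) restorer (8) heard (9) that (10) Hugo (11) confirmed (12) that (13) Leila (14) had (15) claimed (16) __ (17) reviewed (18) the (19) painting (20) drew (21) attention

4

The gap at 16 is the subject of "reviewed", inside a relative clause.
The relative pronoun is "who" (word 5); it is bound by the head noun immediately before it.
Its filler is the head noun "critic", at word 4.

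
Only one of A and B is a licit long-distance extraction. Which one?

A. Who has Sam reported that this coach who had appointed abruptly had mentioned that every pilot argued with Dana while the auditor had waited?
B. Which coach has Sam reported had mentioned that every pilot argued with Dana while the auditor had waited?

B

In A, the wh-phrase is extracted from inside a complex-NP island (relative clause) (introduced by "who"), which blocks movement.
In B, the extraction path crosses only that-complement boundaries, which are transparent.
So B is grammatical.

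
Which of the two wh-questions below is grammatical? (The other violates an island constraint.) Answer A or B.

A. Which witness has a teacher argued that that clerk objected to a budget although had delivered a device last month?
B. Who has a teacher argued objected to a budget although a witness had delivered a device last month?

B

In A, the wh-phrase is extracted from inside an adjunct island (introduced by "although"), which blocks movement.
In B, the extraction path crosses only that-complement boundaries, which are transparent.
So B is grammatical.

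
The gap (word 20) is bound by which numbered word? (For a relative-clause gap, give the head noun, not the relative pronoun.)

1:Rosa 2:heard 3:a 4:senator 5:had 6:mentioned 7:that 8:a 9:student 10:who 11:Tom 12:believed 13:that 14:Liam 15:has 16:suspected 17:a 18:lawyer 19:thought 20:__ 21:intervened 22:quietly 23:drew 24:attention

The gap at 20 is the subject of "intervened", inside a relative clause.
The relative pronoun is "who" (word 10); it is bound by the head noun immediately before it.
Its filler is the head noun "student", at word 9.

9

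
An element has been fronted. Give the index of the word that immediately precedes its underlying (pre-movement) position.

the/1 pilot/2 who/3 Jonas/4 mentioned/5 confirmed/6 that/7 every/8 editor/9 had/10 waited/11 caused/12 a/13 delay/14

5

The displaced element is "the pilot" (word 2).
It is linked across 1 clause boundary (Ø).
It functions as the subject of "confirmed", so the gap sits immediately after word 5 ("mentioned").
Base order: Jonas mentioned that the pilot confirmed that every editor had waited.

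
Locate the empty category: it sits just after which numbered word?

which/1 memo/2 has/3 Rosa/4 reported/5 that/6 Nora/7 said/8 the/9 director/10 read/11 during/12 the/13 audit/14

The displaced element is "which memo" (word 2).
It is linked across 2 clause boundaries (that → Ø).
It functions as the direct object of "read", so the gap sits immediately after word 11 ("read").
Base order: Rosa has reported that Nora said the director read which memo during the audit.

11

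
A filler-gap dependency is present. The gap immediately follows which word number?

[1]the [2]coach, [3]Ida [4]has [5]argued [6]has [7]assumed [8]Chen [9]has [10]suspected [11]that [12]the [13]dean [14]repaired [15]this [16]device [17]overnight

The displaced element is "the coach" (word 2).
It is linked across 1 clause boundary (Ø).
It functions as the subject of "assumed", so the gap sits immediately after word 5 ("argued").
Base order: Ida has argued that the coach has assumed Chen has suspected that the dean repaired this device overnight.

5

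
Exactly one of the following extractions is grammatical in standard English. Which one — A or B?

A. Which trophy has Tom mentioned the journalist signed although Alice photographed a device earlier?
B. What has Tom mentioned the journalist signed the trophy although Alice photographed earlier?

A

In B, the wh-phrase is extracted from inside an adjunct island (introduced by "although"), which blocks movement.
In A, the extraction path crosses only that-complement boundaries, which are transparent.
So A is grammatical.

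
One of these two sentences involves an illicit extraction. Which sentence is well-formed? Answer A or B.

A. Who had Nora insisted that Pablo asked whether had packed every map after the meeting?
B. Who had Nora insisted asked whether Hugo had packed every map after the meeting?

In A, the wh-phrase is extracted from inside a wh-island (introduced by "whether"), which blocks movement.
In B, the extraction path crosses only that-complement boundaries, which are transparent.
So B is grammatical.

B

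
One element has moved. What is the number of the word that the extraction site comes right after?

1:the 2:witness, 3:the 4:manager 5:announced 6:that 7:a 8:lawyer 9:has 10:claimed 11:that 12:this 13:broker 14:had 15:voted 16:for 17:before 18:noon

16

The displaced element is "the witness" (word 2).
It is linked across 2 clause boundaries (that → that).
It functions as the object of the preposition "for" of "voted", so the gap sits immediately after word 16 ("for").
Base order: The manager announced that a lawyer has claimed that this broker had voted for the witness before noon.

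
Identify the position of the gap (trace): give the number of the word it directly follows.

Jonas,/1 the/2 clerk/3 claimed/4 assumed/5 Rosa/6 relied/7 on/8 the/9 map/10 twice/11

The displaced element is "Jonas" (word 1).
It is linked across 1 clause boundary (Ø).
It functions as the subject of "assumed", so the gap sits immediately after word 4 ("claimed").
Base order: The clerk claimed that Jonas assumed Rosa relied on the map twice.

4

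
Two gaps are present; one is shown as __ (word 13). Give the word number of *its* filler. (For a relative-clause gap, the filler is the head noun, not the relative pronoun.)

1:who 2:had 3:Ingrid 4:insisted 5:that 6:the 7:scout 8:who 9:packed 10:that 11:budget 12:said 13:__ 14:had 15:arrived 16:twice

1

The marked gap is the subject of "arrived".
Its filler is the fronted wh-phrase "who", at word 1.
(The other dependency links word 7 to a gap after word 8.)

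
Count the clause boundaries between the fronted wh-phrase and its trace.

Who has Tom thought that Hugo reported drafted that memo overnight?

"who" is extracted from the subject of "drafted".
Boundaries crossed, outermost first: [that], [Ø] — 2 in total.

2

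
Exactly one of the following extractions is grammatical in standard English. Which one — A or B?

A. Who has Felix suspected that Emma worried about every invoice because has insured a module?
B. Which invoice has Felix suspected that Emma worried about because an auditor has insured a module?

B

In A, the wh-phrase is extracted from inside an adjunct island (introduced by "because"), which blocks movement.
In B, the extraction path crosses only that-complement boundaries, which are transparent.
So B is grammatical.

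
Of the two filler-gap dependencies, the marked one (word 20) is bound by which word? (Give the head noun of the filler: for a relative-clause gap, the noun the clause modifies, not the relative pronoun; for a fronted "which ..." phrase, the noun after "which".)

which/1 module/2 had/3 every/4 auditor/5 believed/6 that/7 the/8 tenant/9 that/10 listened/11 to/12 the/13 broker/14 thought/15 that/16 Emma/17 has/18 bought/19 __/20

The marked gap is the direct object of "bought".
Its filler is the fronted wh-phrase "which module", at word 2.
(The other dependency links word 9 to a gap after word 10.)

2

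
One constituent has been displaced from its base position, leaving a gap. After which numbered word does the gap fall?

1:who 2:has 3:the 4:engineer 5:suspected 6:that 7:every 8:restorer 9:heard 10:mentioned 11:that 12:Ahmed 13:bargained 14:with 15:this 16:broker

9

The displaced element is "who" (word 1).
It is linked across 2 clause boundaries (that → Ø).
It functions as the subject of "mentioned", so the gap sits immediately after word 9 ("heard").
Base order: The engineer has suspected that every restorer heard that who mentioned that Ahmed bargained with this broker.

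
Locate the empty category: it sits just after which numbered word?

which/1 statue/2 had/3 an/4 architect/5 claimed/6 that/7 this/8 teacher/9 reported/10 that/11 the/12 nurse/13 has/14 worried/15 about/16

The displaced element is "which statue" (word 2).
It is linked across 2 clause boundaries (that → that).
It functions as the object of the preposition "about" of "worried", so the gap sits immediately after word 16 ("about").
Base order: An architect had claimed that this teacher reported that the nurse has worried about which statue.

16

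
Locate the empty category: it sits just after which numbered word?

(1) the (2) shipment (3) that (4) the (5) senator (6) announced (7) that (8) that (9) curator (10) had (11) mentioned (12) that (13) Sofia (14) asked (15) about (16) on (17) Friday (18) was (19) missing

The displaced element is "the shipment" (word 2).
It is linked across 2 clause boundaries (that → that).
It functions as the object of the preposition "about" of "asked", so the gap sits immediately after word 15 ("about").
Base order: The senator announced that that curator had mentioned that Sofia asked about the shipment on Friday.

15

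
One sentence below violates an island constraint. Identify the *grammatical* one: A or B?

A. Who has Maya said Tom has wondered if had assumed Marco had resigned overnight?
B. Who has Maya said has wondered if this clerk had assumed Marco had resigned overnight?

B

In A, the wh-phrase is extracted from inside a wh-island (introduced by "if"), which blocks movement.
In B, the extraction path crosses only that-complement boundaries, which are transparent.
So B is grammatical.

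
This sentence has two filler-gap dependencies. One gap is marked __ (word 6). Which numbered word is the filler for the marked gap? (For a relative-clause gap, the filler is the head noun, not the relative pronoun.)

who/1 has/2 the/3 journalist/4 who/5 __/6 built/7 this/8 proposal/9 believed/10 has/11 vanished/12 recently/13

4

The marked gap is inside the relative clause, the subject of "built".
Its filler is the head noun "journalist" (via "who"), at word 4.
(The other dependency links word 1 to a gap after word 10.)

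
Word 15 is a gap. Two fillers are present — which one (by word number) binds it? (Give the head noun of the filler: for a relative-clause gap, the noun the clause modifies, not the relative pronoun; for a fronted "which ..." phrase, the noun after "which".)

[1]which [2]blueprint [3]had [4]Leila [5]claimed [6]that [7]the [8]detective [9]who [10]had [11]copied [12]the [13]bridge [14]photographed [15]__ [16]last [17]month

2

The marked gap is the direct object of "photographed".
Its filler is the fronted wh-phrase "which blueprint", at word 2.
(The other dependency links word 8 to a gap after word 9.)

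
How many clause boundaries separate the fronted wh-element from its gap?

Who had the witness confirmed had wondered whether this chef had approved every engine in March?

1

"who" is extracted from the subject of "wondered".
Boundaries crossed, outermost first: [Ø] — 1 in total.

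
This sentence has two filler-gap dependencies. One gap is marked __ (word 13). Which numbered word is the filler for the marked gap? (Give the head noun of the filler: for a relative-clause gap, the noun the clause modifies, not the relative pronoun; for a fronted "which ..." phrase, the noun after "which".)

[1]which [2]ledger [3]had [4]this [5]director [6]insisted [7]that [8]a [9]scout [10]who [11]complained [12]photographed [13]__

2

The marked gap is the direct object of "photographed".
Its filler is the fronted wh-phrase "which ledger", at word 2.
(The other dependency links word 9 to a gap after word 10.)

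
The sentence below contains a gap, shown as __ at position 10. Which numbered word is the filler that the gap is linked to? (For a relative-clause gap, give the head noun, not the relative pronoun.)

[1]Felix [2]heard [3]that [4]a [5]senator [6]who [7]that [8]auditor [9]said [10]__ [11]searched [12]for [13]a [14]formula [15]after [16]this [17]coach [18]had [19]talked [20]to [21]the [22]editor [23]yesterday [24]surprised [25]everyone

The gap at 10 is the subject of "searched", inside a relative clause.
The relative pronoun is "who" (word 6); it is bound by the head noun immediately before it.
Its filler is the head noun "senator", at word 5.

5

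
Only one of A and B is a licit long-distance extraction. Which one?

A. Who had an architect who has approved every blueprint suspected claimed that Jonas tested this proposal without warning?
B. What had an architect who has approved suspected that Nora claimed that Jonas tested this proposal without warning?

In B, the wh-phrase is extracted from inside a complex-NP island (relative clause) (introduced by "who"), which blocks movement.
In A, the extraction path crosses only that-complement boundaries, which are transparent.
So A is grammatical.

A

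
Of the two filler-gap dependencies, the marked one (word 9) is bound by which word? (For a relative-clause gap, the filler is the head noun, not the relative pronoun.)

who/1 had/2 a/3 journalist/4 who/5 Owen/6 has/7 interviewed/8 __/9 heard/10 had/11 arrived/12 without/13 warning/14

The marked gap is inside the relative clause, the direct object of "interviewed".
Its filler is the head noun "journalist" (via "who"), at word 4.
(The other dependency links word 1 to a gap after word 10.)

4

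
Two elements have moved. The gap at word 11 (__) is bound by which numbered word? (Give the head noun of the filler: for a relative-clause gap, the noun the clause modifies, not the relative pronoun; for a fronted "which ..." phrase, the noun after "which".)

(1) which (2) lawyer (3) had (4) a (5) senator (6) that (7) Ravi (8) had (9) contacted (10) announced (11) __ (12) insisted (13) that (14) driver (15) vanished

The marked gap is the subject of "insisted".
Its filler is the fronted wh-phrase "which lawyer", at word 2.
(The other dependency links word 5 to a gap after word 9.)

2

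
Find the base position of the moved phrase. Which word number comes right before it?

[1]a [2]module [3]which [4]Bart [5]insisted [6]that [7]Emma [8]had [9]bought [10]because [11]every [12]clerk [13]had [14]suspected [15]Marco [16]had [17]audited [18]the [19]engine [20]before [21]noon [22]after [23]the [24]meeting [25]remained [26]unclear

The displaced element is "a module" (word 2).
It is linked across 1 clause boundary (that).
It functions as the direct object of "bought", so the gap sits immediately after word 9 ("bought").
Base order: Bart insisted that Emma had bought a module because every clerk had suspected Marco had audited the engine before noon after the meeting.

9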